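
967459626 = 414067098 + 553392528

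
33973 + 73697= 107670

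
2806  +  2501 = 5307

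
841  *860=723260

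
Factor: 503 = 503^1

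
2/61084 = 1/30542 = 0.00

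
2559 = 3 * 853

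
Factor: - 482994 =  - 2^1*3^2*26833^1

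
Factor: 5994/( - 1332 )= -9/2 = -2^( - 1)*3^2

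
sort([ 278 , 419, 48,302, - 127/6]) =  [ - 127/6, 48, 278,302, 419 ] 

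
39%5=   4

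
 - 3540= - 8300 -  - 4760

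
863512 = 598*1444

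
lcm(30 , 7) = 210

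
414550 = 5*82910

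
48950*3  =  146850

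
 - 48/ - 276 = 4/23 = 0.17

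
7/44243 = 7/44243 = 0.00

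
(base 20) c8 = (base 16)f8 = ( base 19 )d1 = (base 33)7h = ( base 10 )248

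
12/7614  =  2/1269=   0.00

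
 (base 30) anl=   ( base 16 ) 25EF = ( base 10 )9711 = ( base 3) 111022200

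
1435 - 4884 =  - 3449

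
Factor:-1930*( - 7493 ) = 14461490= 2^1*5^1*59^1*  127^1*193^1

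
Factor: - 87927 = - 3^1*7^1*53^1*79^1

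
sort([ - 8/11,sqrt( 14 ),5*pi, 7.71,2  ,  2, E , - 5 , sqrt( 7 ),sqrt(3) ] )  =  [ - 5,-8/11, sqrt(3) , 2,2,sqrt( 7),E, sqrt(14 ),7.71, 5*pi ] 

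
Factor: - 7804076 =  - 2^2*7^1*278717^1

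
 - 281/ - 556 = 281/556 =0.51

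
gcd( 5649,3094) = 7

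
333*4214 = 1403262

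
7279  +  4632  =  11911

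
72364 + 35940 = 108304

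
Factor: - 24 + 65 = 41 = 41^1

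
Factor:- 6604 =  - 2^2*13^1*127^1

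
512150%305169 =206981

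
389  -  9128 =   -  8739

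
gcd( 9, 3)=3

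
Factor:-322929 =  - 3^2 * 53^1*677^1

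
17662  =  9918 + 7744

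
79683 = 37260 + 42423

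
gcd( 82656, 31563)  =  63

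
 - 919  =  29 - 948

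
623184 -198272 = 424912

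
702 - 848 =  - 146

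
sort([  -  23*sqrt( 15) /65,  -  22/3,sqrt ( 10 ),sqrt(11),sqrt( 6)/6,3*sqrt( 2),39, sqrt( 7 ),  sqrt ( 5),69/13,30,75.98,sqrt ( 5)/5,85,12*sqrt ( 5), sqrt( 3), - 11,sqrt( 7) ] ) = [ -11 , - 22/3,-23 * sqrt(15)/65,sqrt ( 6)/6,sqrt ( 5 )/5, sqrt( 3),sqrt( 5 ),  sqrt( 7),sqrt( 7),sqrt( 10 ),sqrt ( 11 ),3*sqrt ( 2 ),  69/13,12* sqrt( 5)  ,  30, 39,75.98,85 ] 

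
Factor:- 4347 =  - 3^3 * 7^1*23^1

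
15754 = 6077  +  9677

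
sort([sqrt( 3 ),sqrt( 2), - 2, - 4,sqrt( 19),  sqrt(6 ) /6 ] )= [ - 4, - 2,  sqrt( 6)/6, sqrt( 2),sqrt( 3), sqrt( 19)] 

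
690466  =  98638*7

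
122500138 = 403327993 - 280827855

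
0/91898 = 0 =0.00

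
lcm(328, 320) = 13120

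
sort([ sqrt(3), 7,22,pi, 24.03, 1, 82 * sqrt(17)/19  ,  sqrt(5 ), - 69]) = [-69,  1,sqrt(3 ), sqrt( 5),  pi,7,82* sqrt( 17) /19, 22, 24.03 ] 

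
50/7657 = 50/7657 = 0.01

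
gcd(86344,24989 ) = 1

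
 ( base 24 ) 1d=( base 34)13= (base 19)1i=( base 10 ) 37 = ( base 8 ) 45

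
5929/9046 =5929/9046 = 0.66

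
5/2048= 5/2048=0.00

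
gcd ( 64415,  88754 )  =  1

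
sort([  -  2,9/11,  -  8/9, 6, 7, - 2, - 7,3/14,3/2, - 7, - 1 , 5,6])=[ - 7 ,  -  7, - 2, - 2, - 1, - 8/9,  3/14, 9/11, 3/2, 5,  6,6,7 ] 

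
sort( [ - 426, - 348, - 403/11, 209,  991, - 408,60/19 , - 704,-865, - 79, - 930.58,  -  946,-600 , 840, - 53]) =[ - 946,  -  930.58, - 865, - 704,  -  600 , - 426, - 408 , - 348, - 79, - 53, - 403/11, 60/19, 209, 840,991]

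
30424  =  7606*4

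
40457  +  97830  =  138287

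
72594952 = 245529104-172934152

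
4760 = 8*595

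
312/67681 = 312/67681 = 0.00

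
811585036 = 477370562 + 334214474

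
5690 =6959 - 1269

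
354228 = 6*59038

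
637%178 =103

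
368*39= 14352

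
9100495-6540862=2559633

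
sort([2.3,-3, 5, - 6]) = [-6, - 3, 2.3, 5] 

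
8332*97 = 808204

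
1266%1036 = 230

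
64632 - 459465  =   - 394833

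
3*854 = 2562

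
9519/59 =161 + 20/59 = 161.34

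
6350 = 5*1270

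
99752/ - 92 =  -24938/23  =  - 1084.26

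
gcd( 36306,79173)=9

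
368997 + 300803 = 669800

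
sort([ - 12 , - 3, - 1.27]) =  [ - 12 , - 3, - 1.27]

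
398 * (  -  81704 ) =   -  32518192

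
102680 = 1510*68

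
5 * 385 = 1925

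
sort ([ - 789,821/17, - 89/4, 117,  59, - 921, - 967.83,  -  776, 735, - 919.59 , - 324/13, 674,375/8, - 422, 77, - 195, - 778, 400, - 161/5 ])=[- 967.83, - 921, - 919.59, - 789, - 778, - 776, - 422, - 195, - 161/5, - 324/13, - 89/4, 375/8, 821/17, 59, 77, 117, 400,674,735 ] 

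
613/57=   613/57=10.75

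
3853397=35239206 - 31385809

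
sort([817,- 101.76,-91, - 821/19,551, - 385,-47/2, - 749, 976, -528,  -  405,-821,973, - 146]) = [ - 821, - 749, - 528, - 405, - 385, -146, - 101.76, - 91, - 821/19, - 47/2, 551,817,  973, 976]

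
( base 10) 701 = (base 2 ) 1010111101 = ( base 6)3125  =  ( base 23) 17B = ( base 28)p1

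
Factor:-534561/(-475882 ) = 2^( - 1)*3^1*11^( - 1 ) * 97^ (-1)*223^(-1)*178187^1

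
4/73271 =4/73271=0.00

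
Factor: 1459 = 1459^1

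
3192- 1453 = 1739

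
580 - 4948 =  - 4368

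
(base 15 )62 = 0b1011100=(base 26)3e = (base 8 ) 134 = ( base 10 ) 92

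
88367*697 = 61591799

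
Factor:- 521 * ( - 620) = 323020 =2^2*5^1*31^1*521^1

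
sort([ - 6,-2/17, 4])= [ - 6, - 2/17,  4 ] 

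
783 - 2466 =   -  1683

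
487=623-136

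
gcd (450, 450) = 450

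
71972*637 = 45846164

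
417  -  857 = -440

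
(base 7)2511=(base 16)3ab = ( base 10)939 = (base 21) 22f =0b1110101011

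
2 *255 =510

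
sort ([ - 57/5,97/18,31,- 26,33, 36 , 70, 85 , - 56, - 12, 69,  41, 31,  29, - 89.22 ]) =[ - 89.22, -56, - 26,- 12,-57/5, 97/18, 29, 31, 31, 33,36,41 , 69, 70, 85 ] 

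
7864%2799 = 2266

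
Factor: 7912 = 2^3  *  23^1*43^1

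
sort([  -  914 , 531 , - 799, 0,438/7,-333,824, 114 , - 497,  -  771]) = [- 914, - 799, - 771,-497,-333, 0, 438/7, 114 , 531 , 824 ] 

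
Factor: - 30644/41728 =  - 2^ (- 6 )*47^1= -47/64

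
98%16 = 2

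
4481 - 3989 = 492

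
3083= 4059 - 976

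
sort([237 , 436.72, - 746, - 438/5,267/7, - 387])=[-746, - 387, - 438/5 , 267/7,237, 436.72 ] 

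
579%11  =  7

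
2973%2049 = 924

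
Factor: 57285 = 3^2*5^1* 19^1 * 67^1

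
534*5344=2853696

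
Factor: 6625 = 5^3 * 53^1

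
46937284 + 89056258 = 135993542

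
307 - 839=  - 532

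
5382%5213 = 169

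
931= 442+489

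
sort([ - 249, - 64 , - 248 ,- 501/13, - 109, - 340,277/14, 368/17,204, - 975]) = [ - 975,- 340, - 249 , - 248 , - 109, - 64, - 501/13,  277/14,368/17, 204] 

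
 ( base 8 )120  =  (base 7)143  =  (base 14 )5a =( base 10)80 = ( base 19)44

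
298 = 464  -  166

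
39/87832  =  39/87832= 0.00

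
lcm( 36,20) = 180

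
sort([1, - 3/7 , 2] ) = [ - 3/7,1,2 ] 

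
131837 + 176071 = 307908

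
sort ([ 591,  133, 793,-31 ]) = [ - 31, 133, 591,  793]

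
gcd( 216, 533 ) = 1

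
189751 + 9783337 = 9973088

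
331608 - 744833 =-413225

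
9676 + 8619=18295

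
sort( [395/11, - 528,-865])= [ - 865, - 528, 395/11] 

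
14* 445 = 6230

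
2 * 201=402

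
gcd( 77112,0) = 77112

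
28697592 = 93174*308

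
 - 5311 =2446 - 7757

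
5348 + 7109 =12457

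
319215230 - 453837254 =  - 134622024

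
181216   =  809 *224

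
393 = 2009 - 1616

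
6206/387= 6206/387 = 16.04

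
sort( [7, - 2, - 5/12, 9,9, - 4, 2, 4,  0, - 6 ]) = [ - 6,-4, - 2, - 5/12, 0, 2, 4 , 7,9,9] 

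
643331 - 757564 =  - 114233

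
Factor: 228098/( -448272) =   -  403/792= - 2^ ( - 3 )*3^ ( - 2)*11^ ( - 1)*13^1 * 31^1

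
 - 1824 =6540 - 8364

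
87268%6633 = 1039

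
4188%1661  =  866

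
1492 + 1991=3483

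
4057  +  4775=8832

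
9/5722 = 9/5722 = 0.00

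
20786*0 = 0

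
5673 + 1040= 6713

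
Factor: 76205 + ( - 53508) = 22697 =22697^1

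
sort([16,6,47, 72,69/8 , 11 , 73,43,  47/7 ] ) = [ 6, 47/7,69/8,11 , 16,  43,  47,72 , 73] 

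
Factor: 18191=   18191^1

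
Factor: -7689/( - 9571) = 3^1* 11^1*17^( - 1)*233^1*563^( - 1 ) 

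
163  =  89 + 74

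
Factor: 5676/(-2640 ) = -2^(- 2 ) * 5^( - 1)*43^1 = - 43/20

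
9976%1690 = 1526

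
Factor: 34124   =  2^2*19^1*449^1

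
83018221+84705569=167723790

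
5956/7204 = 1489/1801 = 0.83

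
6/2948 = 3/1474 =0.00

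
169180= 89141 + 80039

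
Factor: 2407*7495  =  5^1 * 29^1*83^1*1499^1 = 18040465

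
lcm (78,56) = 2184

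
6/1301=6/1301 =0.00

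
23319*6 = 139914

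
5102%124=18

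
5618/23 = 5618/23 = 244.26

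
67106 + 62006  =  129112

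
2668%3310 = 2668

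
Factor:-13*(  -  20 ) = 2^2*5^1*13^1 = 260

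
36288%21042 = 15246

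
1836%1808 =28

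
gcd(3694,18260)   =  2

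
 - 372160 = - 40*9304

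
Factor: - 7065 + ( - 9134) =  - 97^1 * 167^1= - 16199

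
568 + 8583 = 9151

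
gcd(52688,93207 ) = 1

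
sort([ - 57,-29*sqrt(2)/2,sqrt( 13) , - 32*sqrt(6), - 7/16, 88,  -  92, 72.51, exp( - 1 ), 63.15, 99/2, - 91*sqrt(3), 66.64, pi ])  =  [ - 91*sqrt( 3) , - 92, - 32 *sqrt ( 6), - 57, - 29 * sqrt( 2 )/2,-7/16, exp( - 1), pi, sqrt( 13 ), 99/2, 63.15, 66.64, 72.51,  88]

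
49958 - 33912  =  16046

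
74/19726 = 37/9863 = 0.00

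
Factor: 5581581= 3^1*31^1*60017^1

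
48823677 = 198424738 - 149601061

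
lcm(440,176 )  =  880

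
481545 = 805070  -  323525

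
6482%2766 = 950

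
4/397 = 4/397 = 0.01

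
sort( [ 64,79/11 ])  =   [ 79/11, 64]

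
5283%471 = 102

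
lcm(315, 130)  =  8190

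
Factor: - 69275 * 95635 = -5^3*17^1*31^1 * 163^1*617^1 = - 6625114625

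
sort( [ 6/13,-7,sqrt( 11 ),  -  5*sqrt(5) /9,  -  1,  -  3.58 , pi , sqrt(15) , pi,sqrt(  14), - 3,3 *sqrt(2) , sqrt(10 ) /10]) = [-7,  -  3.58, -3, - 5*sqrt( 5 ) /9,  -  1,sqrt (10)/10, 6/13,  pi , pi,sqrt( 11 ),sqrt( 14),sqrt( 15 ),3* sqrt (2 ) ] 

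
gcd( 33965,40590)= 5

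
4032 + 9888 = 13920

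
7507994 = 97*77402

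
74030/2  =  37015 = 37015.00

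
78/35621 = 78/35621 = 0.00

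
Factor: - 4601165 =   -  5^1 * 920233^1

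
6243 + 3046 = 9289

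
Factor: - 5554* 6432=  - 2^6*3^1*67^1*2777^1 = - 35723328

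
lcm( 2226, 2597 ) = 15582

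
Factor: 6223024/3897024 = 2^( - 2 ) * 3^( - 1)*131^1*2969^1 * 20297^( - 1)  =  388939/243564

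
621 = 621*1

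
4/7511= 4/7511=0.00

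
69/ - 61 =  - 69/61  =  - 1.13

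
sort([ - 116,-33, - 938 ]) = [ - 938, - 116, - 33]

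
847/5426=847/5426=   0.16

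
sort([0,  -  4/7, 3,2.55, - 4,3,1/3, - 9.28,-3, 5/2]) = [ - 9.28, - 4,-3,-4/7,  0,1/3, 5/2, 2.55,3,3 ] 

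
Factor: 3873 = 3^1 * 1291^1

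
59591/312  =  190 + 311/312=191.00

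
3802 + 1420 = 5222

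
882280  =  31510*28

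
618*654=404172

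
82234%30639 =20956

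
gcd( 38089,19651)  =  1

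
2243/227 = 9  +  200/227 =9.88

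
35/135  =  7/27= 0.26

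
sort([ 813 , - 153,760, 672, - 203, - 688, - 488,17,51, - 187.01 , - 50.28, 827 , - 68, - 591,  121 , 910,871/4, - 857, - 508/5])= [ - 857, - 688, - 591, - 488,- 203, - 187.01,-153, - 508/5, - 68, - 50.28,17, 51, 121,871/4 , 672,760, 813, 827, 910] 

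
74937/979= 76 + 533/979 = 76.54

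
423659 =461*919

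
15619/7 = 15619/7 = 2231.29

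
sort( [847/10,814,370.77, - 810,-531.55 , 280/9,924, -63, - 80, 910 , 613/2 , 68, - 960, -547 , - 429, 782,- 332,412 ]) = [- 960,- 810,-547 , - 531.55, - 429 , - 332, - 80,  -  63, 280/9 , 68, 847/10, 613/2 , 370.77, 412 , 782 , 814 , 910,924 ]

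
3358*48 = 161184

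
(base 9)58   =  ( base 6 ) 125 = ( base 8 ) 65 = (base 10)53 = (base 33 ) 1K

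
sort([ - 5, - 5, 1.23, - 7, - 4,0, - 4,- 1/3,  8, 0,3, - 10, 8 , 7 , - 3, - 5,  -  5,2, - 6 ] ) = [ - 10, - 7, - 6  ,  -  5, - 5, - 5, - 5, - 4, - 4, - 3,-1/3,0,0, 1.23,2, 3,7, 8,8]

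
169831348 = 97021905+72809443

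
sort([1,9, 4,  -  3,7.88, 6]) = [ - 3,1, 4, 6,7.88, 9 ] 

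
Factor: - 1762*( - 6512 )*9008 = 103359089152= 2^9*11^1*37^1*563^1 * 881^1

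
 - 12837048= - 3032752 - 9804296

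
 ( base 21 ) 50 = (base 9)126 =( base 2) 1101001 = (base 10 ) 105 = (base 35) 30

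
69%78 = 69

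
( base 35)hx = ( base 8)1164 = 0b1001110100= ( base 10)628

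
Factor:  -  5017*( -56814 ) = 285035838 = 2^1*3^1*17^1 *29^1 * 173^1*557^1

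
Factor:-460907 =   -  460907^1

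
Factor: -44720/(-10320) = 13/3 = 3^( - 1)*13^1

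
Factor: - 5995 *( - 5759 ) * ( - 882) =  - 2^1*3^2*5^1*7^2*11^1*13^1*109^1*443^1=- 30451230810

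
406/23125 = 406/23125 = 0.02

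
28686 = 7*4098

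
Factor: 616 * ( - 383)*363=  - 85641864  =  -2^3 * 3^1 * 7^1 * 11^3 * 383^1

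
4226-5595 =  - 1369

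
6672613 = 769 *8677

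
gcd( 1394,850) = 34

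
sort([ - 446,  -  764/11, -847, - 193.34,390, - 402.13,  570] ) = [ - 847,  -  446, - 402.13, - 193.34 , - 764/11, 390 , 570]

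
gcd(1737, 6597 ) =9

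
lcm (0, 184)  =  0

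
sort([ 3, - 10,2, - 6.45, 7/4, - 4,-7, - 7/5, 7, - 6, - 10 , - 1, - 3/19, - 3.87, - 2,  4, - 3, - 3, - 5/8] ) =[ - 10, - 10, - 7,  -  6.45, - 6, - 4, -3.87, - 3, - 3, - 2, - 7/5,- 1,-5/8,- 3/19,7/4, 2, 3, 4,7 ]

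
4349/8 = 543 + 5/8=543.62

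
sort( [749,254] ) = [254, 749 ] 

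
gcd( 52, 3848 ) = 52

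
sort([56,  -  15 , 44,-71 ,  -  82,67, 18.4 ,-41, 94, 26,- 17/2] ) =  [-82,-71,-41, - 15,-17/2, 18.4,26, 44 , 56,67, 94 ] 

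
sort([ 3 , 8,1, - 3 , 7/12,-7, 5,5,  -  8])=[ - 8,-7,-3,7/12,  1 , 3 , 5,5,  8]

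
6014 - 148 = 5866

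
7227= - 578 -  - 7805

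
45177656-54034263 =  - 8856607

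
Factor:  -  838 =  - 2^1*419^1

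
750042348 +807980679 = 1558023027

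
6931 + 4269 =11200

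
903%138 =75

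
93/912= 31/304 = 0.10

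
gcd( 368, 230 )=46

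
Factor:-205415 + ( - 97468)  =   - 3^1 * 7^1 * 14423^1 = - 302883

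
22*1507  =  33154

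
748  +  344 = 1092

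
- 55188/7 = - 7884 = - 7884.00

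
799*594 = 474606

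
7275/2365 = 1455/473 = 3.08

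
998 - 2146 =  - 1148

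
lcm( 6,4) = 12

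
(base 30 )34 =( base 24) 3M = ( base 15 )64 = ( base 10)94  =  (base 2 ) 1011110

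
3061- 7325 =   -  4264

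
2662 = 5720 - 3058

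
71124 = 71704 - 580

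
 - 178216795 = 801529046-979745841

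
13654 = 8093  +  5561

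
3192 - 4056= - 864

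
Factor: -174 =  - 2^1*3^1*29^1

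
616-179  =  437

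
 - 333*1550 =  - 516150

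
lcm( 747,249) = 747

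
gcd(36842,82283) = 1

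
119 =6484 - 6365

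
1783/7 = 1783/7 = 254.71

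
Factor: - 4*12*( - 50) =2^5*3^1*5^2 =2400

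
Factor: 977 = 977^1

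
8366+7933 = 16299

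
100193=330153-229960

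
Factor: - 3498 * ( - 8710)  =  2^2*3^1*5^1*11^1*13^1*53^1*67^1 = 30467580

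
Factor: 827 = 827^1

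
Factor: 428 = 2^2*107^1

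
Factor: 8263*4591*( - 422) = -2^1*211^1 * 4591^1*8263^1 = -16008752726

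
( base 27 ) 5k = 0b10011011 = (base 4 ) 2123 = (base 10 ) 155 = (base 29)5A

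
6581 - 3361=3220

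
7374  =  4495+2879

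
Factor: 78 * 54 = 4212=2^2*3^4*13^1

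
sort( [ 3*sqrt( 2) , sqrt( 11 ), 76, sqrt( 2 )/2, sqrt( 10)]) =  [sqrt (2)/2, sqrt ( 10),sqrt( 11), 3*sqrt (2), 76]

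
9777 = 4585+5192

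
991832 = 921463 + 70369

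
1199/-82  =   - 15  +  31/82= - 14.62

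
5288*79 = 417752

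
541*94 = 50854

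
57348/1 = 57348 = 57348.00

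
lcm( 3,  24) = 24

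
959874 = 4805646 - 3845772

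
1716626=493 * 3482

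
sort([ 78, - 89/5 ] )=[  -  89/5,78]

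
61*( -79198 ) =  - 4831078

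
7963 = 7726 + 237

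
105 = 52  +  53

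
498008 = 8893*56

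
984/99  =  328/33 = 9.94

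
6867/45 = 152 + 3/5 = 152.60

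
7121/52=136+ 49/52 = 136.94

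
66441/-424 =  - 157+127/424 = -156.70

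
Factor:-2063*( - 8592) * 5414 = 2^5*3^1*179^1*2063^1*2707^1 = 95964752544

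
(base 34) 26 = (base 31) 2c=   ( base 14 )54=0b1001010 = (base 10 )74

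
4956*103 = 510468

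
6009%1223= 1117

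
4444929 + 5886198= 10331127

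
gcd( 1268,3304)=4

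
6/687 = 2/229 = 0.01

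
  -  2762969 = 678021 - 3440990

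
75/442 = 75/442 = 0.17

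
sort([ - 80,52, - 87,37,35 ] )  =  [ - 87,-80,  35 , 37,52 ]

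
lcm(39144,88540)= 3718680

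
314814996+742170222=1056985218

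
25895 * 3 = 77685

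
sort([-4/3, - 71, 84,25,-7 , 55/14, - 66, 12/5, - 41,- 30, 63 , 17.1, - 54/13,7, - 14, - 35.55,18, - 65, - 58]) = [ - 71,-66, - 65, - 58,  -  41, - 35.55, - 30, - 14, - 7, - 54/13 ,-4/3, 12/5,55/14,7,17.1,18,25, 63,84 ] 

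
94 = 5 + 89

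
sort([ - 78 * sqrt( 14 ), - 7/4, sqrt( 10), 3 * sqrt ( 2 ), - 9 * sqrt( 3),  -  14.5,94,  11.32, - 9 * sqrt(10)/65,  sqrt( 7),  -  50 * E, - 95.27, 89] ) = [ - 78*sqrt( 14), - 50*E, - 95.27,-9*sqrt( 3 ), - 14.5, -7/4,-9 * sqrt(10) /65,  sqrt( 7), sqrt( 10 ),  3  *sqrt( 2), 11.32, 89, 94]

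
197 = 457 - 260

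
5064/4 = 1266= 1266.00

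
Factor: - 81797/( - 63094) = 2^( - 1 )*157^1*521^1*31547^(-1 ) 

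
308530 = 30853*10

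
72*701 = 50472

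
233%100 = 33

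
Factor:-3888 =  - 2^4*3^5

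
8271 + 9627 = 17898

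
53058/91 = 53058/91= 583.05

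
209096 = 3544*59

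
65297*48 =3134256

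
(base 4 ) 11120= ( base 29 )bp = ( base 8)530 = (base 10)344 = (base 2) 101011000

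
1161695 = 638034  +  523661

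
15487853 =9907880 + 5579973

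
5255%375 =5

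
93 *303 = 28179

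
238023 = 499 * 477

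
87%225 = 87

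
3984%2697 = 1287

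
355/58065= 71/11613=0.01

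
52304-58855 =- 6551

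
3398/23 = 3398/23 = 147.74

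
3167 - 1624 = 1543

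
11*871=9581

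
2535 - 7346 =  - 4811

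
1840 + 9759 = 11599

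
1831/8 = 1831/8 = 228.88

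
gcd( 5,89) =1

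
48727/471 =103 + 214/471=103.45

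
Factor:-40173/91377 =  -  13391/30459 = - 3^( - 1 )*7^1 * 11^( - 1)* 13^(- 1)*71^(-1)*1913^1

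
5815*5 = 29075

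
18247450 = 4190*4355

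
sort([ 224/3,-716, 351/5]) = [ -716, 351/5,224/3]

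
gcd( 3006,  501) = 501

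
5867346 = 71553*82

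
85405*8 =683240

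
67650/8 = 8456 + 1/4 = 8456.25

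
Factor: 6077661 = 3^1*2025887^1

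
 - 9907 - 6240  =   - 16147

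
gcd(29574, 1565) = 1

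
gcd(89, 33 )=1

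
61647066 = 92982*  663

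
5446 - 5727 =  - 281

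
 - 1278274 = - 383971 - 894303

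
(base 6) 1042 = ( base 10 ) 242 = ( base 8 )362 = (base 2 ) 11110010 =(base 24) A2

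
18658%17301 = 1357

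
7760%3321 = 1118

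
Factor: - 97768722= -2^1 *3^1*23^2*30803^1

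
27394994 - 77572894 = -50177900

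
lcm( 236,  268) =15812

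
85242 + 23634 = 108876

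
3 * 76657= 229971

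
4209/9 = 1403/3 = 467.67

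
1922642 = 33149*58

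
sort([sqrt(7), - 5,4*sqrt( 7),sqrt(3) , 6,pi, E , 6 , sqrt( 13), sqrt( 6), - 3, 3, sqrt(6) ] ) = [- 5, - 3,sqrt( 3 ), sqrt( 6),sqrt(6),sqrt( 7), E,3,  pi, sqrt (13 ),6, 6, 4*sqrt( 7)]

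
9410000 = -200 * ( - 47050)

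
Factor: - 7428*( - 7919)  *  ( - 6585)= - 2^2 * 3^2*5^1*439^1*619^1*7919^1= - 387345056220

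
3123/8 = 3123/8=   390.38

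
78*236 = 18408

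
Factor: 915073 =487^1*1879^1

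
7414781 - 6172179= 1242602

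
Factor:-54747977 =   -  1499^1*  36523^1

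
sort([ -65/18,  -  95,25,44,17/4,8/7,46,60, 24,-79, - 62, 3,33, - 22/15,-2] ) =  [ - 95, - 79, - 62,  -  65/18,-2, -22/15, 8/7,  3,  17/4,24,25,  33,  44,46,60 ] 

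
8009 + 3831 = 11840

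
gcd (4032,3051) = 9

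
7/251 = 7/251  =  0.03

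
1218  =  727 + 491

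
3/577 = 3/577 = 0.01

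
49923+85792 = 135715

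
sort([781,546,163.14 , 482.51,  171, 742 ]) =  [ 163.14,171, 482.51,546 , 742,781 ]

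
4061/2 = 2030 + 1/2 = 2030.50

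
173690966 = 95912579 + 77778387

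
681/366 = 1 + 105/122=1.86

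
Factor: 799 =17^1 * 47^1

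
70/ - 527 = -70/527 = -0.13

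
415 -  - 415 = 830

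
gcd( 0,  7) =7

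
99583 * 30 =2987490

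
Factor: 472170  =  2^1*3^1 * 5^1 * 15739^1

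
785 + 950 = 1735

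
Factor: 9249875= 5^3*73999^1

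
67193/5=13438 + 3/5 = 13438.60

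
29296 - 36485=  -7189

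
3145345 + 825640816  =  828786161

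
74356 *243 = 18068508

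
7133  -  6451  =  682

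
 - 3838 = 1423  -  5261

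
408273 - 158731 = 249542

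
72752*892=64894784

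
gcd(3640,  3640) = 3640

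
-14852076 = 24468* ( - 607 )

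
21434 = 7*3062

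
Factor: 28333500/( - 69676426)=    - 14166750/34838213 = - 2^1*3^1*5^3*13^1*43^( - 1)*1453^1*810191^(-1)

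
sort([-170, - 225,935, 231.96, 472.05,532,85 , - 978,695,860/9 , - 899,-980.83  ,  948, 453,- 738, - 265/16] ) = [ - 980.83, - 978, - 899,-738, - 225, - 170,  -  265/16,85,860/9,231.96,453,472.05, 532, 695,935,948 ]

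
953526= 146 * 6531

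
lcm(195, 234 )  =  1170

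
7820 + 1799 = 9619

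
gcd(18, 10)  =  2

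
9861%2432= 133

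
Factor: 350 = 2^1*5^2* 7^1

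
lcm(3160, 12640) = 12640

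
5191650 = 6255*830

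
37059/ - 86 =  - 37059/86  =  -430.92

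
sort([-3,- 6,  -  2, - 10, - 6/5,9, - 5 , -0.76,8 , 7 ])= [ - 10, - 6,-5, - 3,-2,- 6/5,-0.76, 7,8, 9]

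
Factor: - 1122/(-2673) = 34/81 =2^1*3^( -4 )*17^1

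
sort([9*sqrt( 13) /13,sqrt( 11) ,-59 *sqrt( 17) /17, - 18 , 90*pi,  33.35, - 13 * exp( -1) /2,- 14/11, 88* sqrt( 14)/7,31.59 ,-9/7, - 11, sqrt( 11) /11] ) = [ - 18, - 59*sqrt( 17)/17, -11,-13*exp( - 1 )/2 ,-9/7, - 14/11, sqrt(11)/11, 9*sqrt( 13 )/13,sqrt( 11),31.59, 33.35,88*sqrt( 14 ) /7, 90*  pi ]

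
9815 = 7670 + 2145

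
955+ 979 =1934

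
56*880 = 49280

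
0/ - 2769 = 0/1 =-  0.00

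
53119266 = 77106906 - 23987640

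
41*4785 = 196185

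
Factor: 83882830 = 2^1*5^1 *8388283^1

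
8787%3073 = 2641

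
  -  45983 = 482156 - 528139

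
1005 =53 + 952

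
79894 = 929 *86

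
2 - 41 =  - 39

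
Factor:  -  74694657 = -3^1 *823^1*30253^1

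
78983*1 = 78983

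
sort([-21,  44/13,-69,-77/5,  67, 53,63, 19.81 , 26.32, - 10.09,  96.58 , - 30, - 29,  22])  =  [ - 69,  -  30,-29 , -21, - 77/5, - 10.09, 44/13,19.81,22, 26.32, 53,  63, 67,96.58]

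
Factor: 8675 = 5^2*347^1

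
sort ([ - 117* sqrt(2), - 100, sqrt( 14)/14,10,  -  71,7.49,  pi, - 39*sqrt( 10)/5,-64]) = [-117*sqrt ( 2),  -  100,-71, - 64,  -  39*sqrt( 10)/5,sqrt( 14)/14,  pi,7.49, 10]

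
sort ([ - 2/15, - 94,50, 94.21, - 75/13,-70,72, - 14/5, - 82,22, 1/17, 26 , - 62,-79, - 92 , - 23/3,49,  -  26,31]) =[ - 94, - 92, - 82, - 79,  -  70, - 62, - 26,-23/3, - 75/13, - 14/5, - 2/15,1/17, 22, 26, 31,49 , 50,72,94.21] 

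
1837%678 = 481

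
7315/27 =270 + 25/27 = 270.93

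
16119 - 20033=  -  3914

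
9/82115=9/82115 = 0.00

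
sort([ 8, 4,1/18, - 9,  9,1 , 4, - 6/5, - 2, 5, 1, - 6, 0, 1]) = [ - 9, - 6, - 2, - 6/5, 0,1/18, 1,1, 1 , 4, 4,5,8, 9 ] 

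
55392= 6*9232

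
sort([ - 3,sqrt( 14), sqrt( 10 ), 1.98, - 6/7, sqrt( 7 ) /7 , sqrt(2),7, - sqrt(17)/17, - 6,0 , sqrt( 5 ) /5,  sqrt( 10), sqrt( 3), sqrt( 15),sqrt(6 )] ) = [ - 6 ,- 3,  -  6/7, - sqrt (17)/17,  0, sqrt( 7)/7,  sqrt(5) /5,sqrt( 2),sqrt( 3), 1.98,sqrt(6 ),sqrt( 10),sqrt( 10), sqrt( 14),sqrt( 15),7] 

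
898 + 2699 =3597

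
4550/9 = 505 + 5/9 = 505.56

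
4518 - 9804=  - 5286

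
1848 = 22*84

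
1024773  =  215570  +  809203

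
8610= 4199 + 4411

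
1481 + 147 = 1628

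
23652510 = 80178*295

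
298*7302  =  2175996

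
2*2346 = 4692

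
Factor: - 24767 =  - 24767^1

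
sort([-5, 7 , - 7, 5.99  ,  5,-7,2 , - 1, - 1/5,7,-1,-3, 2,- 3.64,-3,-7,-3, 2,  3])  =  [ -7,  -  7 , - 7, - 5 , - 3.64,-3, - 3,-3,-1,-1, -1/5,2,  2, 2, 3, 5, 5.99,7,7 ]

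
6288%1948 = 444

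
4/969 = 4/969  =  0.00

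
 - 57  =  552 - 609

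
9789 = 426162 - 416373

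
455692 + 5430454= 5886146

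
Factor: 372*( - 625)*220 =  - 2^4*3^1*5^5*11^1*31^1 = - 51150000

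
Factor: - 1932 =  - 2^2*3^1*7^1 * 23^1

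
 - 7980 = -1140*7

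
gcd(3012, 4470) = 6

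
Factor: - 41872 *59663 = -2498209136 = - 2^4* 2617^1  *  59663^1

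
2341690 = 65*36026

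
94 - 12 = 82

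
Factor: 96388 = 2^2 * 24097^1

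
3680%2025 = 1655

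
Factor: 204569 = 31^1*6599^1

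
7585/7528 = 1 + 57/7528= 1.01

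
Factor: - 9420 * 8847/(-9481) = 2^2*3^3 * 5^1*19^( - 1 )*157^1*499^( - 1 )*983^1 = 83338740/9481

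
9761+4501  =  14262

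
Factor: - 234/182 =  - 9/7 = - 3^2 * 7^( - 1) 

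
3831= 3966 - 135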